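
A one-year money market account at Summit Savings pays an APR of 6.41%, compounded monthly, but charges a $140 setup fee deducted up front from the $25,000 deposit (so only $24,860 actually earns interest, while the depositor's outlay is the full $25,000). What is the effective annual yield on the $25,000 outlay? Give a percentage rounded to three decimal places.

Value after one year: 24,860 × (1 + 0.0641/12)^12 = 24,860 × 1.066017 = $26,501.19.
Effective yield on the $25,000 outlay: 26,501.19 / 25,000 − 1 = 0.060047 = 6.005%.

6.005%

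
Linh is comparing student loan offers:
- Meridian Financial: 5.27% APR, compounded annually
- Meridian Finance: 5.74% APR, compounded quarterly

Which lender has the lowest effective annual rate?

Meridian Financial: compounded annually, EAR = 5.270%
Meridian Finance: (1 + 0.0574/4)^4 − 1 = 5.865%
The lowest effective annual rate is Meridian Financial at 5.270%.

Meridian Financial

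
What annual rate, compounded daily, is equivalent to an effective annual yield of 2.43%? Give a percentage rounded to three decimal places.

2.401%

(1 + r/365)^365 − 1 = 0.0243, so 1 + r/365 = 1.0243^(1/365).
r/365 = 0.000066, so r = 0.024010 = 2.401%.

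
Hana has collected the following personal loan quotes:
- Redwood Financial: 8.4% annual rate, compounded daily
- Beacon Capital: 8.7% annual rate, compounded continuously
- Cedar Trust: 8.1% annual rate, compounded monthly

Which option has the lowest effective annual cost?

Redwood Financial: (1 + 0.084/365)^365 − 1 = 8.762%
Beacon Capital: e^0.087 − 1 = 9.090%
Cedar Trust: (1 + 0.081/12)^12 − 1 = 8.408%
The lowest effective annual rate is Cedar Trust at 8.408%.

Cedar Trust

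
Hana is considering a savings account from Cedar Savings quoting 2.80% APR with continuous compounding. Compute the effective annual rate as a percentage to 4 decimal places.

With continuous compounding, EAR = e^0.0280 − 1.
e^0.0280 = 1.028396, so EAR = 0.028396 = 2.8396%.

2.8396%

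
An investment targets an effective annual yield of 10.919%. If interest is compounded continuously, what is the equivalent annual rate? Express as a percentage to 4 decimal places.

Continuous: nominal r satisfies e^r − 1 = 0.10919.
r = ln(1 + 0.10919) = ln(1.10919) = 0.103630 = 10.3630%.

10.3630%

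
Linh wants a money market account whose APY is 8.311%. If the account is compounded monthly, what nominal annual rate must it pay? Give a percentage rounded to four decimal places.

8.0103%

(1 + r/12)^12 − 1 = 0.08311, so 1 + r/12 = 1.08311^(1/12).
r/12 = 0.006675, so r = 0.080103 = 8.0103%.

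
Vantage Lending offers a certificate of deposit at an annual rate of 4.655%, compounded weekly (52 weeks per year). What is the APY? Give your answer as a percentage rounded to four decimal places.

EAR = (1 + 0.04655/52)^52 − 1.
= (1 + 0.000895)^52 − 1 = 1.047629 − 1 = 4.7629%.

4.7629%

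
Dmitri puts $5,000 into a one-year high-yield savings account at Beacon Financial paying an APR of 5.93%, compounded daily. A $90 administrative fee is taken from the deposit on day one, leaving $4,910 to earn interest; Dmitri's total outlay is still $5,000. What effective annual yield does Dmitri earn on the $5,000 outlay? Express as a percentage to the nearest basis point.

4.20%

Value after one year: 4,910 × (1 + 0.0593/365)^365 = 4,910 × 1.061088 = $5,209.94.
Effective yield on the $5,000 outlay: 5,209.94 / 5,000 − 1 = 0.041989 = 4.20%.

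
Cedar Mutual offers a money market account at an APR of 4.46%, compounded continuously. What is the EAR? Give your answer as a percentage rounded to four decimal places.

With continuous compounding, EAR = e^0.0446 − 1.
e^0.0446 = 1.045610, so EAR = 0.045610 = 4.5610%.

4.5610%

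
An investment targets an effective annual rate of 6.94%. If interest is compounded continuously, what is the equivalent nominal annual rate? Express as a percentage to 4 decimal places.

6.7098%

Continuous: nominal r satisfies e^r − 1 = 0.0694.
r = ln(1 + 0.0694) = ln(1.0694) = 0.067098 = 6.7098%.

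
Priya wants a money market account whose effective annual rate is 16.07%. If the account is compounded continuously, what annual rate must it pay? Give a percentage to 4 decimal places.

14.9023%

Continuous: nominal r satisfies e^r − 1 = 0.1607.
r = ln(1 + 0.1607) = ln(1.1607) = 0.149023 = 14.9023%.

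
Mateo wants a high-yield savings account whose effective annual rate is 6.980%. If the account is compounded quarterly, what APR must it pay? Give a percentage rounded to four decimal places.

6.8044%

(1 + r/4)^4 − 1 = 0.06980, so 1 + r/4 = 1.06980^(1/4).
r/4 = 0.017011, so r = 0.068044 = 6.8044%.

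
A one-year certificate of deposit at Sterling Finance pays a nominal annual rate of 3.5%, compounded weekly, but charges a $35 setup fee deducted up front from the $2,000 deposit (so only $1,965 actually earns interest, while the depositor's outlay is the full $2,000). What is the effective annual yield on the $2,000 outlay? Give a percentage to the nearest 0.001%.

Value after one year: 1,965 × (1 + 0.035/52)^52 = 1,965 × 1.035608 = $2,034.97.
Effective yield on the $2,000 outlay: 2,034.97 / 2,000 − 1 = 0.017484 = 1.748%.

1.748%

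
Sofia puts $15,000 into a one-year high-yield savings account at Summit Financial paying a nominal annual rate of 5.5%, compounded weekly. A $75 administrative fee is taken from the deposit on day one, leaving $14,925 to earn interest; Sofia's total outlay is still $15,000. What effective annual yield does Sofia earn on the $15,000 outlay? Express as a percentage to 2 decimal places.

5.12%

Value after one year: 14,925 × (1 + 0.055/52)^52 = 14,925 × 1.056510 = $15,768.41.
Effective yield on the $15,000 outlay: 15,768.41 / 15,000 − 1 = 0.051227 = 5.12%.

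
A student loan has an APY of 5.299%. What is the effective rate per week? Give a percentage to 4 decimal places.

0.0993%

The per-week rate i satisfies (1 + i)^52 = 1 + 0.05299.
i = 1.05299^(1/52) − 1 = 0.0009934 = 0.0993%.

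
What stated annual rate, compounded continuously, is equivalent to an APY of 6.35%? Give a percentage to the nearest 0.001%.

6.157%

Continuous: nominal r satisfies e^r − 1 = 0.0635.
r = ln(1 + 0.0635) = ln(1.0635) = 0.061565 = 6.157%.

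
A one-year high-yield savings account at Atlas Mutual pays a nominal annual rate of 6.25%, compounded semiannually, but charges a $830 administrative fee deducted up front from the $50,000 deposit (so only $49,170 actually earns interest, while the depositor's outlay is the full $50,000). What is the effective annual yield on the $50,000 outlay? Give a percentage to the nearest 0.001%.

Value after one year: 49,170 × (1 + 0.0625/2)^2 = 49,170 × 1.063477 = $52,291.14.
Effective yield on the $50,000 outlay: 52,291.14 / 50,000 − 1 = 0.045823 = 4.582%.

4.582%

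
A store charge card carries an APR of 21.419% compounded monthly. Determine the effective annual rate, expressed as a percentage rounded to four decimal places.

EAR = (1 + 0.21419/12)^12 − 1.
= 1.236520 − 1 = 23.6520%.

23.6520%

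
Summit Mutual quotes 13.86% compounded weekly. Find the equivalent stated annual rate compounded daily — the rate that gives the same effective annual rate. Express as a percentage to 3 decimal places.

EAR = (1 + 0.1386/52)^52 − 1 = 0.148453.
Solve (1 + r/365)^365 = 1.148453: r/365 = 1.148453^(1/365) − 1 = 0.000379, so r = 0.138442 = 13.844%.

13.844%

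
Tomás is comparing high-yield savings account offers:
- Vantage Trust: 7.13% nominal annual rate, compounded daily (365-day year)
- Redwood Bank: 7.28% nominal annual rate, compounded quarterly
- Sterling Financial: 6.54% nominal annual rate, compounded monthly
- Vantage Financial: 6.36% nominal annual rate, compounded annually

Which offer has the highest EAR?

Vantage Trust: (1 + 0.0713/365)^365 − 1 = 7.390%
Redwood Bank: (1 + 0.0728/4)^4 − 1 = 7.481%
Sterling Financial: (1 + 0.0654/12)^12 − 1 = 6.740%
Vantage Financial: compounded annually, EAR = 6.360%
The highest effective annual rate is Redwood Bank at 7.481%.

Redwood Bank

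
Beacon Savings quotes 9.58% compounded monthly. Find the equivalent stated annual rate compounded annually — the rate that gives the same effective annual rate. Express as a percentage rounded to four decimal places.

10.0120%

EAR = (1 + 0.0958/12)^12 − 1 = 0.100120.
Compounded annually, the equivalent nominal rate is the EAR itself: 10.0120%.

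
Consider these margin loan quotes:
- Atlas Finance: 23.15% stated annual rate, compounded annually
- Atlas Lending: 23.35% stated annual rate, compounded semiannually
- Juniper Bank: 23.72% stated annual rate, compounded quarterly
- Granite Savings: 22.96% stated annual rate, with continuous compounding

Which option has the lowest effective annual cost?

Atlas Finance

Atlas Finance: compounded annually, EAR = 23.150%
Atlas Lending: (1 + 0.2335/2)^2 − 1 = 24.713%
Juniper Bank: (1 + 0.2372/4)^4 − 1 = 25.915%
Granite Savings: e^0.2296 − 1 = 25.810%
The lowest effective annual rate is Atlas Finance at 23.150%.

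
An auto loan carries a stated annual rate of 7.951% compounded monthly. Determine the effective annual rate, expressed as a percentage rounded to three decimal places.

8.247%

EAR = (1 + 0.07951/12)^12 − 1.
= (1 + 0.006626)^12 − 1 = 1.082472 − 1 = 8.247%.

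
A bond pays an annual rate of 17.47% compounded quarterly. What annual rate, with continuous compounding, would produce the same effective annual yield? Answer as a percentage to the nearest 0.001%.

EAR = (1 + 0.1747/4)^4 − 1 = 0.186482.
Equivalent continuous rate: r = ln(1 + 0.186482) = 0.170993 = 17.099%.

17.099%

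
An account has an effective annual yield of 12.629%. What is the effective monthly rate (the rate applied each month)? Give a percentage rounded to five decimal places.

The per-month rate i satisfies (1 + i)^12 = 1 + 0.12629.
i = 1.12629^(1/12) − 1 = 0.0099600 = 0.99600%.

0.99600%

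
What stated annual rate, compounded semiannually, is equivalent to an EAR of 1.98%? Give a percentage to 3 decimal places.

1.970%

(1 + r/2)^2 − 1 = 0.0198, so 1 + r/2 = 1.0198^(1/2).
r/2 = 0.009851, so r = 0.019703 = 1.970%.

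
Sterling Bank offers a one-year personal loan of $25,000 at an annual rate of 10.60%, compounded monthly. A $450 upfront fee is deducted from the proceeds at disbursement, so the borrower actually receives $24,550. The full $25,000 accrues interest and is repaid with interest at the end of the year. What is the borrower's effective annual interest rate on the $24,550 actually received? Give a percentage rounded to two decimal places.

Amount owed after one year: 25,000 × (1 + 0.1060/12)^12 = 25,000 × 1.111305 = $27,782.61.
Effective rate on net proceeds: 27,782.61 / 24,550 − 1 = 0.131675 = 13.17%.

13.17%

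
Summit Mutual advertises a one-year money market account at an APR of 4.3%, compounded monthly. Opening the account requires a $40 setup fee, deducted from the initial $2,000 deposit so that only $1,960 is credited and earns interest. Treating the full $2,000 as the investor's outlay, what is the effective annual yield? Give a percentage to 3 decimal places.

2.298%

Value after one year: 1,960 × (1 + 0.043/12)^12 = 1,960 × 1.043858 = $2,045.96.
Effective yield on the $2,000 outlay: 2,045.96 / 2,000 − 1 = 0.022981 = 2.298%.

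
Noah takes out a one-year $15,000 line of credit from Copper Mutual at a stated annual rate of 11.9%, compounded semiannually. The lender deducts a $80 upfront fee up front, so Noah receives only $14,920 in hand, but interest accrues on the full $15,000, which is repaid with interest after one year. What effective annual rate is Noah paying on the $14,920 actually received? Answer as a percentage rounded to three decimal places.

Amount owed after one year: 15,000 × (1 + 0.119/2)^2 = 15,000 × 1.122540 = $16,838.10.
Effective rate on net proceeds: 16,838.10 / 14,920 − 1 = 0.128559 = 12.856%.

12.856%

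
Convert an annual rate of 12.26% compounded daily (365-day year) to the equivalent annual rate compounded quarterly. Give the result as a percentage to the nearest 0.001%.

12.448%

EAR = (1 + 0.1226/365)^365 − 1 = 0.130409.
Solve (1 + r/4)^4 = 1.130409: r/4 = 1.130409^(1/4) − 1 = 0.031119, so r = 0.124477 = 12.448%.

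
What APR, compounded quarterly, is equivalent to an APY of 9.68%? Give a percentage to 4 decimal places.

9.3472%

(1 + r/4)^4 − 1 = 0.0968, so 1 + r/4 = 1.0968^(1/4).
r/4 = 0.023368, so r = 0.093472 = 9.3472%.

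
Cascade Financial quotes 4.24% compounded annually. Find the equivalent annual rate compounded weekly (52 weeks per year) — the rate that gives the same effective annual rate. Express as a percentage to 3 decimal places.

4.154%

Compounded annually, EAR = nominal = 0.042400.
Solve (1 + r/52)^52 = 1.042400: r/52 = 1.042400^(1/52) − 1 = 0.000799, so r = 0.041542 = 4.154%.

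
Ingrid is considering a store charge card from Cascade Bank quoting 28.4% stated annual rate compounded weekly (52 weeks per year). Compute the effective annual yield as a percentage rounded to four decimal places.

32.7407%

EAR = (1 + 0.284/52)^52 − 1.
= (1 + 0.005462)^52 − 1 = 1.327407 − 1 = 32.7407%.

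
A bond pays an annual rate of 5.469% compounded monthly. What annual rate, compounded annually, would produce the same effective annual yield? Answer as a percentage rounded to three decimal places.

5.608%

EAR = (1 + 0.05469/12)^12 − 1 = 0.056082.
Compounded annually, the equivalent nominal rate is the EAR itself: 5.608%.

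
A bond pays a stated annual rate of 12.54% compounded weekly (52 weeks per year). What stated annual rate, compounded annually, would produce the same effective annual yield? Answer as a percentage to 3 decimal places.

EAR = (1 + 0.1254/52)^52 − 1 = 0.133431.
Compounded annually, the equivalent nominal rate is the EAR itself: 13.343%.

13.343%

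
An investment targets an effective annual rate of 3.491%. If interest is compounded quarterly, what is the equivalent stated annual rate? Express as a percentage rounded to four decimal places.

3.4462%

(1 + r/4)^4 − 1 = 0.03491, so 1 + r/4 = 1.03491^(1/4).
r/4 = 0.008616, so r = 0.034462 = 3.4462%.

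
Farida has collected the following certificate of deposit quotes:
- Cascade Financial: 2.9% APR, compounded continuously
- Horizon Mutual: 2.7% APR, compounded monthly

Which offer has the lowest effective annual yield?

Cascade Financial: e^0.029 − 1 = 2.942%
Horizon Mutual: (1 + 0.027/12)^12 − 1 = 2.734%
The lowest effective annual rate is Horizon Mutual at 2.734%.

Horizon Mutual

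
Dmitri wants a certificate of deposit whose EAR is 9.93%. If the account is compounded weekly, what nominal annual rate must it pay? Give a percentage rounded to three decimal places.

(1 + r/52)^52 − 1 = 0.0993, so 1 + r/52 = 1.0993^(1/52).
r/52 = 0.001822, so r = 0.094760 = 9.476%.

9.476%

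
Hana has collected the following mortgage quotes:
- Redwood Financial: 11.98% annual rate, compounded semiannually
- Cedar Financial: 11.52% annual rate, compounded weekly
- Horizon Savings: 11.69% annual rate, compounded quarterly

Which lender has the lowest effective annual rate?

Redwood Financial: (1 + 0.1198/2)^2 − 1 = 12.339%
Cedar Financial: (1 + 0.1152/52)^52 − 1 = 12.195%
Horizon Savings: (1 + 0.1169/4)^4 − 1 = 12.213%
The lowest effective annual rate is Cedar Financial at 12.195%.

Cedar Financial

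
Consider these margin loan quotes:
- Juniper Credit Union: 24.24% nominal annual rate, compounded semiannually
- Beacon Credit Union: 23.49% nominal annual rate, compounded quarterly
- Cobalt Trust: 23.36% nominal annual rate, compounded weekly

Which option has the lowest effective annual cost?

Beacon Credit Union

Juniper Credit Union: (1 + 0.2424/2)^2 − 1 = 25.709%
Beacon Credit Union: (1 + 0.2349/4)^4 − 1 = 25.641%
Cobalt Trust: (1 + 0.2336/52)^52 − 1 = 26.248%
The lowest effective annual rate is Beacon Credit Union at 25.641%.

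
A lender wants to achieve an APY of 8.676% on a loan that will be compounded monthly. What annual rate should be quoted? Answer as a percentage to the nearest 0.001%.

8.349%

(1 + r/12)^12 − 1 = 0.08676, so 1 + r/12 = 1.08676^(1/12).
r/12 = 0.006957, so r = 0.083490 = 8.349%.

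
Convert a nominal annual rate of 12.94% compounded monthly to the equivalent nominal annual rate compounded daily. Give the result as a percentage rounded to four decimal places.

12.8730%

EAR = (1 + 0.1294/12)^12 − 1 = 0.137357.
Solve (1 + r/365)^365 = 1.137357: r/365 = 1.137357^(1/365) − 1 = 0.000353, so r = 0.128730 = 12.8730%.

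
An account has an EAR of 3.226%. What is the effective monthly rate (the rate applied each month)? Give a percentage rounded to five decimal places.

0.26494%

The per-month rate i satisfies (1 + i)^12 = 1 + 0.03226.
i = 1.03226^(1/12) − 1 = 0.0026494 = 0.26494%.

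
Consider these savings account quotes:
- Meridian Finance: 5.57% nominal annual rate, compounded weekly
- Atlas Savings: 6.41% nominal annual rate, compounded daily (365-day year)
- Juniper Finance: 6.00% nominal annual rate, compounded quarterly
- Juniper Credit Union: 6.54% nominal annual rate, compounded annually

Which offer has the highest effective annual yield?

Atlas Savings

Meridian Finance: (1 + 0.0557/52)^52 − 1 = 5.725%
Atlas Savings: (1 + 0.0641/365)^365 − 1 = 6.619%
Juniper Finance: (1 + 0.0600/4)^4 − 1 = 6.136%
Juniper Credit Union: compounded annually, EAR = 6.540%
The highest effective annual rate is Atlas Savings at 6.619%.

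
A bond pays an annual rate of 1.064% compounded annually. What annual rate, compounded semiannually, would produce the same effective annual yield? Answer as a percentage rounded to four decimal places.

1.0612%

Compounded annually, EAR = nominal = 0.010640.
Solve (1 + r/2)^2 = 1.010640: r/2 = 1.010640^(1/2) − 1 = 0.005306, so r = 0.010612 = 1.0612%.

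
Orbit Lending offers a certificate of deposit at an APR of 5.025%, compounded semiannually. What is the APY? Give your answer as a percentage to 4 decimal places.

5.0881%

EAR = (1 + 0.05025/2)^2 − 1.
= (1 + 0.025125)^2 − 1 = 1.050881 − 1 = 5.0881%.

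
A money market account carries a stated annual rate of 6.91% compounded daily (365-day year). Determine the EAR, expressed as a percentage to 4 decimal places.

EAR = (1 + 0.0691/365)^365 − 1.
= 1.071536 − 1 = 7.1536%.

7.1536%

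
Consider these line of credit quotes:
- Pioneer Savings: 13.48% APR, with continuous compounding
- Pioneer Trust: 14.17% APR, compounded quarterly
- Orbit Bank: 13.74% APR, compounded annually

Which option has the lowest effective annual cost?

Pioneer Savings: e^0.1348 − 1 = 14.431%
Pioneer Trust: (1 + 0.1417/4)^4 − 1 = 14.941%
Orbit Bank: compounded annually, EAR = 13.740%
The lowest effective annual rate is Orbit Bank at 13.740%.

Orbit Bank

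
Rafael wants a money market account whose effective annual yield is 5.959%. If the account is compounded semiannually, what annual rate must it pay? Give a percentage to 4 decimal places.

(1 + r/2)^2 − 1 = 0.05959, so 1 + r/2 = 1.05959^(1/2).
r/2 = 0.029364, so r = 0.058728 = 5.8728%.

5.8728%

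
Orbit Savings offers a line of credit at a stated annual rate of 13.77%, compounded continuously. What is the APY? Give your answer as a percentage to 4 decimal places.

14.7631%

With continuous compounding, EAR = e^0.1377 − 1.
e^0.1377 = 1.147631, so EAR = 0.147631 = 14.7631%.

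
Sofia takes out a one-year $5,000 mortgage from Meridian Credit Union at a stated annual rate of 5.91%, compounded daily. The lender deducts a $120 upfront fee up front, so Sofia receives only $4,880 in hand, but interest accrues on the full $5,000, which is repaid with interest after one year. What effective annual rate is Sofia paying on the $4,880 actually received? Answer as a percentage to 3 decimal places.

8.696%

Amount owed after one year: 5,000 × (1 + 0.0591/365)^365 = 5,000 × 1.060876 = $5,304.38.
Effective rate on net proceeds: 5,304.38 / 4,880 − 1 = 0.086963 = 8.696%.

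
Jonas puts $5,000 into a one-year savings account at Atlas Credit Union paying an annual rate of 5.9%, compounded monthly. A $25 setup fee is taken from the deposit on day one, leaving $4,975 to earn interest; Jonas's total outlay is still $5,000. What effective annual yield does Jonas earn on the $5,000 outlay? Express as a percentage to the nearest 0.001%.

5.532%

Value after one year: 4,975 × (1 + 0.059/12)^12 = 4,975 × 1.060622 = $5,276.59.
Effective yield on the $5,000 outlay: 5,276.59 / 5,000 − 1 = 0.055319 = 5.532%.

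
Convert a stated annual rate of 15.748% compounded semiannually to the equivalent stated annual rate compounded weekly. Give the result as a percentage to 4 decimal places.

15.1809%

EAR = (1 + 0.15748/2)^2 − 1 = 0.163680.
Solve (1 + r/52)^52 = 1.163680: r/52 = 1.163680^(1/52) − 1 = 0.002919, so r = 0.151809 = 15.1809%.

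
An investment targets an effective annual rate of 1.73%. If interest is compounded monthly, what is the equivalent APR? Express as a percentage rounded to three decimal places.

(1 + r/12)^12 − 1 = 0.0173, so 1 + r/12 = 1.0173^(1/12).
r/12 = 0.001430, so r = 0.017164 = 1.716%.

1.716%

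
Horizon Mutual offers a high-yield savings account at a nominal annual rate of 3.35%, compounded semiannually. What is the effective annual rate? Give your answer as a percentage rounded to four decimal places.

EAR = (1 + 0.0335/2)^2 − 1.
= (1 + 0.016750)^2 − 1 = 1.033781 − 1 = 3.3781%.

3.3781%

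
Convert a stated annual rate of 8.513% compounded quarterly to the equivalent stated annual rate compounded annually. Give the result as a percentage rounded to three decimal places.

EAR = (1 + 0.08513/4)^4 − 1 = 0.087886.
Compounded annually, the equivalent nominal rate is the EAR itself: 8.789%.

8.789%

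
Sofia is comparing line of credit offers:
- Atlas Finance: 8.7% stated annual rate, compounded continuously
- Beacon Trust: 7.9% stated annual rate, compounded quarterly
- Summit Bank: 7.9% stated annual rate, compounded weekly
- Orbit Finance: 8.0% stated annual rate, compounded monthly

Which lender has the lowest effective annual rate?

Beacon Trust

Atlas Finance: e^0.087 − 1 = 9.090%
Beacon Trust: (1 + 0.079/4)^4 − 1 = 8.137%
Summit Bank: (1 + 0.079/52)^52 − 1 = 8.214%
Orbit Finance: (1 + 0.080/12)^12 − 1 = 8.300%
The lowest effective annual rate is Beacon Trust at 8.137%.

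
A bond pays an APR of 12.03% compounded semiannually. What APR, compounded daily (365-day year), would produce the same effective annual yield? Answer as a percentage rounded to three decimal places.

EAR = (1 + 0.1203/2)^2 − 1 = 0.123918.
Solve (1 + r/365)^365 = 1.123918: r/365 = 1.123918^(1/365) − 1 = 0.000320, so r = 0.116840 = 11.684%.

11.684%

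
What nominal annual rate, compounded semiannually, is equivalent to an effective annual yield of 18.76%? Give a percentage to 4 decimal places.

(1 + r/2)^2 − 1 = 0.1876, so 1 + r/2 = 1.1876^(1/2).
r/2 = 0.089771, so r = 0.179541 = 17.9541%.

17.9541%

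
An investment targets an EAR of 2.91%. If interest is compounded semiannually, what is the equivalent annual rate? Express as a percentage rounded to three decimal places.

2.889%

(1 + r/2)^2 − 1 = 0.0291, so 1 + r/2 = 1.0291^(1/2).
r/2 = 0.014446, so r = 0.028891 = 2.889%.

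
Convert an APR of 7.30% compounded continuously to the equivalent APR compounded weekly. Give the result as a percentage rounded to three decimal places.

EAR under continuous compounding: e^0.0730 − 1 = 0.075731.
Solve (1 + r/52)^52 = 1.075731: r/52 = 1.075731^(1/52) − 1 = 0.001405, so r = 0.073051 = 7.305%.

7.305%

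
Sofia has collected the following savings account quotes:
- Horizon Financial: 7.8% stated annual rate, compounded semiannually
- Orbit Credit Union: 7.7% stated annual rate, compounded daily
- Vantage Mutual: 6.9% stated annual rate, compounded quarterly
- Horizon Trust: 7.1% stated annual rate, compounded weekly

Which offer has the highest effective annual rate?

Horizon Financial: (1 + 0.078/2)^2 − 1 = 7.952%
Orbit Credit Union: (1 + 0.077/365)^365 − 1 = 8.003%
Vantage Mutual: (1 + 0.069/4)^4 − 1 = 7.081%
Horizon Trust: (1 + 0.071/52)^52 − 1 = 7.353%
The highest effective annual rate is Orbit Credit Union at 8.003%.

Orbit Credit Union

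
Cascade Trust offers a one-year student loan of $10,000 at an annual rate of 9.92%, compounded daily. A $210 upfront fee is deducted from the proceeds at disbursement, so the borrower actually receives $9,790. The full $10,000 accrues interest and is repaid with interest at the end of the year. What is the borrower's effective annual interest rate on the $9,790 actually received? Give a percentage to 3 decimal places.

Amount owed after one year: 10,000 × (1 + 0.0992/365)^365 = 10,000 × 1.104272 = $11,042.72.
Effective rate on net proceeds: 11,042.72 / 9,790 − 1 = 0.127959 = 12.796%.

12.796%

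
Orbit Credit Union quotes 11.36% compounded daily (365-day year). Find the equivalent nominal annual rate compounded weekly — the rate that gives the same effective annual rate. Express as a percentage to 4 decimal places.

11.3706%

EAR = (1 + 0.1136/365)^365 − 1 = 0.120284.
Solve (1 + r/52)^52 = 1.120284: r/52 = 1.120284^(1/52) − 1 = 0.002187, so r = 0.113706 = 11.3706%.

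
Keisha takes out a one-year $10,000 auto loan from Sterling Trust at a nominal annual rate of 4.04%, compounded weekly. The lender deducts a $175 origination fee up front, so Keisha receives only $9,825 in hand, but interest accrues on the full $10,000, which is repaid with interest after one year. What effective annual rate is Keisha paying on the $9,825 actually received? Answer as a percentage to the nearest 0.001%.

5.976%

Amount owed after one year: 10,000 × (1 + 0.0404/52)^52 = 10,000 × 1.041211 = $10,412.11.
Effective rate on net proceeds: 10,412.11 / 9,825 − 1 = 0.059757 = 5.976%.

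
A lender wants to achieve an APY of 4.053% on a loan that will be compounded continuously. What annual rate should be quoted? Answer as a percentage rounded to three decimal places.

Continuous: nominal r satisfies e^r − 1 = 0.04053.
r = ln(1 + 0.04053) = ln(1.04053) = 0.039730 = 3.973%.

3.973%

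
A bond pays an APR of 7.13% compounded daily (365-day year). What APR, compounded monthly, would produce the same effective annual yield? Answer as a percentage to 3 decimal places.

7.151%

EAR = (1 + 0.0713/365)^365 − 1 = 0.073896.
Solve (1 + r/12)^12 = 1.073896: r/12 = 1.073896^(1/12) − 1 = 0.005959, so r = 0.071505 = 7.151%.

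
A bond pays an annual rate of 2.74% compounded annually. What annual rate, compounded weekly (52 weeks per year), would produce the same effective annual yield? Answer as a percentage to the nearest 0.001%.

Compounded annually, EAR = nominal = 0.027400.
Solve (1 + r/52)^52 = 1.027400: r/52 = 1.027400^(1/52) − 1 = 0.000520, so r = 0.027038 = 2.704%.

2.704%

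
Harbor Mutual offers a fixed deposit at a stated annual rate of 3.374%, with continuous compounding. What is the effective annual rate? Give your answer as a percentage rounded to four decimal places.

With continuous compounding, EAR = e^0.03374 − 1.
e^0.03374 = 1.034316, so EAR = 0.034316 = 3.4316%.

3.4316%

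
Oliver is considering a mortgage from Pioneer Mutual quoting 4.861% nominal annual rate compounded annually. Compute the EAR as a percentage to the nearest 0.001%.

4.861%

Annual compounding means the effective rate equals the nominal rate: 4.861%.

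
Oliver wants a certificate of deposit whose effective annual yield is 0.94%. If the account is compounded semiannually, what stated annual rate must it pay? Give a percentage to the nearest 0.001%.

(1 + r/2)^2 − 1 = 0.0094, so 1 + r/2 = 1.0094^(1/2).
r/2 = 0.004689, so r = 0.009378 = 0.938%.

0.938%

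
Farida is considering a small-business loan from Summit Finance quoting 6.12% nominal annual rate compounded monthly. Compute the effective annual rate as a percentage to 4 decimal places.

EAR = (1 + 0.0612/12)^12 − 1.
= 1.062946 − 1 = 6.2946%.

6.2946%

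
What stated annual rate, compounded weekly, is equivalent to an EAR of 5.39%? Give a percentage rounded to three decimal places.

5.252%

(1 + r/52)^52 − 1 = 0.0539, so 1 + r/52 = 1.0539^(1/52).
r/52 = 0.001010, so r = 0.052524 = 5.252%.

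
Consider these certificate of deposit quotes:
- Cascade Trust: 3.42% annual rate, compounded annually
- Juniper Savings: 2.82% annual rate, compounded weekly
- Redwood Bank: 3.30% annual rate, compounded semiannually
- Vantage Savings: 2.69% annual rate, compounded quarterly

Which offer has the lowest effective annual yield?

Cascade Trust: compounded annually, EAR = 3.420%
Juniper Savings: (1 + 0.0282/52)^52 − 1 = 2.859%
Redwood Bank: (1 + 0.0330/2)^2 − 1 = 3.327%
Vantage Savings: (1 + 0.0269/4)^4 − 1 = 2.717%
The lowest effective annual rate is Vantage Savings at 2.717%.

Vantage Savings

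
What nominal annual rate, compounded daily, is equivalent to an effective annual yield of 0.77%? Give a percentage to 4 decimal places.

(1 + r/365)^365 − 1 = 0.0077, so 1 + r/365 = 1.0077^(1/365).
r/365 = 0.000021, so r = 0.007671 = 0.7671%.

0.7671%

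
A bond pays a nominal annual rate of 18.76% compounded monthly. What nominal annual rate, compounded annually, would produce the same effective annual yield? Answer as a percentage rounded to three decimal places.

20.460%

EAR = (1 + 0.1876/12)^12 − 1 = 0.204601.
Compounded annually, the equivalent nominal rate is the EAR itself: 20.460%.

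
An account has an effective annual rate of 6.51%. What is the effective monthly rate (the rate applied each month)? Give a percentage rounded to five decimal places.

0.52696%

The per-month rate i satisfies (1 + i)^12 = 1 + 0.0651.
i = 1.0651^(1/12) − 1 = 0.0052696 = 0.52696%.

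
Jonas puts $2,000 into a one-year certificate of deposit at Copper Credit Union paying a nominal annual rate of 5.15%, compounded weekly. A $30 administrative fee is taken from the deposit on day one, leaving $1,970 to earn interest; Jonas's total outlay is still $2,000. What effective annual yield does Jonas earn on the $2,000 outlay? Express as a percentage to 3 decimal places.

3.703%

Value after one year: 1,970 × (1 + 0.0515/52)^52 = 1,970 × 1.052822 = $2,074.06.
Effective yield on the $2,000 outlay: 2,074.06 / 2,000 − 1 = 0.037030 = 3.703%.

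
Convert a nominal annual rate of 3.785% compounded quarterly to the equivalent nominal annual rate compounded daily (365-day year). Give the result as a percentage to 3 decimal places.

3.767%

EAR = (1 + 0.03785/4)^4 − 1 = 0.038391.
Solve (1 + r/365)^365 = 1.038391: r/365 = 1.038391^(1/365) − 1 = 0.000103, so r = 0.037674 = 3.767%.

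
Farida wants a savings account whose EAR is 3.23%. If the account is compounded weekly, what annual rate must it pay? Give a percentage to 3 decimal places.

(1 + r/52)^52 − 1 = 0.0323, so 1 + r/52 = 1.0323^(1/52).
r/52 = 0.000612, so r = 0.031799 = 3.180%.

3.180%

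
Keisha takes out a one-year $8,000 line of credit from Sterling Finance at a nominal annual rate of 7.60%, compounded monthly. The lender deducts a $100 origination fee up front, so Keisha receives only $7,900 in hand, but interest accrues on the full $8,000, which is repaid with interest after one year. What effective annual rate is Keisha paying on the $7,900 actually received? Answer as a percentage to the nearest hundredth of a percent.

Amount owed after one year: 8,000 × (1 + 0.0760/12)^12 = 8,000 × 1.078704 = $8,629.63.
Effective rate on net proceeds: 8,629.63 / 7,900 − 1 = 0.092359 = 9.24%.

9.24%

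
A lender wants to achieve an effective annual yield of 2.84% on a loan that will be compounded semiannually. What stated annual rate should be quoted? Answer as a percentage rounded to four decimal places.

2.8201%

(1 + r/2)^2 − 1 = 0.0284, so 1 + r/2 = 1.0284^(1/2).
r/2 = 0.014101, so r = 0.028201 = 2.8201%.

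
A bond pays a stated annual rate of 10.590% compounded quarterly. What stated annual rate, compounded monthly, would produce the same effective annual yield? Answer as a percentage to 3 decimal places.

10.498%

EAR = (1 + 0.10590/4)^4 − 1 = 0.110180.
Solve (1 + r/12)^12 = 1.110180: r/12 = 1.110180^(1/12) − 1 = 0.008748, so r = 0.104979 = 10.498%.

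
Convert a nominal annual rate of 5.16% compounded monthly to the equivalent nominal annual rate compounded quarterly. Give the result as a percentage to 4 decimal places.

5.1822%

EAR = (1 + 0.0516/12)^12 − 1 = 0.052838.
Solve (1 + r/4)^4 = 1.052838: r/4 = 1.052838^(1/4) − 1 = 0.012956, so r = 0.051822 = 5.1822%.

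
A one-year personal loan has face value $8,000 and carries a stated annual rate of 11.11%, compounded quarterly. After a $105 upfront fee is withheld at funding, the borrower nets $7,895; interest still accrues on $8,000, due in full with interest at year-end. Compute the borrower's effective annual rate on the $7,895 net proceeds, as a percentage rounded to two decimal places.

Amount owed after one year: 8,000 × (1 + 0.1111/4)^4 = 8,000 × 1.115815 = $8,926.52.
Effective rate on net proceeds: 8,926.52 / 7,895 − 1 = 0.130655 = 13.07%.

13.07%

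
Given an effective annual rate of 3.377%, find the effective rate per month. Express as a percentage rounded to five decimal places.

0.27715%

The per-month rate i satisfies (1 + i)^12 = 1 + 0.03377.
i = 1.03377^(1/12) − 1 = 0.0027715 = 0.27715%.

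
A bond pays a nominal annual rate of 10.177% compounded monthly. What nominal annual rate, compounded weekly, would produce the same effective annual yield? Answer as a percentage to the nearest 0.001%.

10.144%

EAR = (1 + 0.10177/12)^12 − 1 = 0.106654.
Solve (1 + r/52)^52 = 1.106654: r/52 = 1.106654^(1/52) − 1 = 0.001951, so r = 0.101440 = 10.144%.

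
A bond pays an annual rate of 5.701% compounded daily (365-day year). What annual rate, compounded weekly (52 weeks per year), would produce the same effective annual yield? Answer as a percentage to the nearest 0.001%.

EAR = (1 + 0.05701/365)^365 − 1 = 0.058662.
Solve (1 + r/52)^52 = 1.058662: r/52 = 1.058662^(1/52) − 1 = 0.001097, so r = 0.057037 = 5.704%.

5.704%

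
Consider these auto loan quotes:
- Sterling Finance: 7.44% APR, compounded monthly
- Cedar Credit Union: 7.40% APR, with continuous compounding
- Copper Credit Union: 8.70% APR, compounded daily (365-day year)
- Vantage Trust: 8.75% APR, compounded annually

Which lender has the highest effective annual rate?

Copper Credit Union

Sterling Finance: (1 + 0.0744/12)^12 − 1 = 7.699%
Cedar Credit Union: e^0.0740 − 1 = 7.681%
Copper Credit Union: (1 + 0.0870/365)^365 − 1 = 9.089%
Vantage Trust: compounded annually, EAR = 8.750%
The highest effective annual rate is Copper Credit Union at 9.089%.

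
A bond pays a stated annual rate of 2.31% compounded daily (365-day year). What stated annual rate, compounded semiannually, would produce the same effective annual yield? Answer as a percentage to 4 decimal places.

2.3233%

EAR = (1 + 0.0231/365)^365 − 1 = 0.023368.
Solve (1 + r/2)^2 = 1.023368: r/2 = 1.023368^(1/2) − 1 = 0.011617, so r = 0.023233 = 2.3233%.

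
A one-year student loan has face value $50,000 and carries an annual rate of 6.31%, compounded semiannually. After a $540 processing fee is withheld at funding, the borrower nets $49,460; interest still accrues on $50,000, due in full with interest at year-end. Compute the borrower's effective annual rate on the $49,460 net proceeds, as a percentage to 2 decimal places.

7.57%

Amount owed after one year: 50,000 × (1 + 0.0631/2)^2 = 50,000 × 1.064095 = $53,204.77.
Effective rate on net proceeds: 53,204.77 / 49,460 − 1 = 0.075713 = 7.57%.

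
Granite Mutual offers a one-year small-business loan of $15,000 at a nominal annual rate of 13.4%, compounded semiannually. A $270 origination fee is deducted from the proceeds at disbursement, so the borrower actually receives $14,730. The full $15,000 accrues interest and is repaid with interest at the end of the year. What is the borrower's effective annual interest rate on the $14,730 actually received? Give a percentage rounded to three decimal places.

Amount owed after one year: 15,000 × (1 + 0.134/2)^2 = 15,000 × 1.138489 = $17,077.33.
Effective rate on net proceeds: 17,077.33 / 14,730 − 1 = 0.159357 = 15.936%.

15.936%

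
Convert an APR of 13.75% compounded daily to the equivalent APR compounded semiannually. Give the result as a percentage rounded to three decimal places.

EAR = (1 + 0.1375/365)^365 − 1 = 0.147372.
Solve (1 + r/2)^2 = 1.147372: r/2 = 1.147372^(1/2) − 1 = 0.071155, so r = 0.142309 = 14.231%.

14.231%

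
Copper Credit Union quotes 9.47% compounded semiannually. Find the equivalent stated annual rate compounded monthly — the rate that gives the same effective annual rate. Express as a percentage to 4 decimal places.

EAR = (1 + 0.0947/2)^2 − 1 = 0.096942.
Solve (1 + r/12)^12 = 1.096942: r/12 = 1.096942^(1/12) − 1 = 0.007740, so r = 0.092884 = 9.2884%.

9.2884%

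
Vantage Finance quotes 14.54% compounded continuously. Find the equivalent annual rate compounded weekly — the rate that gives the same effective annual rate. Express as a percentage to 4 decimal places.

14.5603%

EAR under continuous compounding: e^0.1454 − 1 = 0.156502.
Solve (1 + r/52)^52 = 1.156502: r/52 = 1.156502^(1/52) − 1 = 0.002800, so r = 0.145603 = 14.5603%.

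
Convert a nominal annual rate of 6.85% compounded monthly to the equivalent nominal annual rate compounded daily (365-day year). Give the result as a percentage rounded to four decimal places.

EAR = (1 + 0.0685/12)^12 − 1 = 0.070692.
Solve (1 + r/365)^365 = 1.070692: r/365 = 1.070692^(1/365) − 1 = 0.000187, so r = 0.068312 = 6.8312%.

6.8312%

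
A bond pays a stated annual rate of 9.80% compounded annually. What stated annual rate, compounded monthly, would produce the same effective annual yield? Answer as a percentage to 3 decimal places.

Compounded annually, EAR = nominal = 0.098000.
Solve (1 + r/12)^12 = 1.098000: r/12 = 1.098000^(1/12) − 1 = 0.007821, so r = 0.093855 = 9.386%.

9.386%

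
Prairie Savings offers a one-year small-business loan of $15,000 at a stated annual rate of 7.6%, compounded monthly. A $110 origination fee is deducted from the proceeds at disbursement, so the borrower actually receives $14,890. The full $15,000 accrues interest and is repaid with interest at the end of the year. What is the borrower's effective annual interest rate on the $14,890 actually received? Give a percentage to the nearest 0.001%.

8.667%

Amount owed after one year: 15,000 × (1 + 0.076/12)^12 = 15,000 × 1.078704 = $16,180.56.
Effective rate on net proceeds: 16,180.56 / 14,890 − 1 = 0.086673 = 8.667%.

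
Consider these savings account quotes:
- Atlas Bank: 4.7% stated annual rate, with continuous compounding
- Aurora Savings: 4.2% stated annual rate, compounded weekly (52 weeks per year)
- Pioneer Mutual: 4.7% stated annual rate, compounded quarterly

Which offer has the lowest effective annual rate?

Aurora Savings

Atlas Bank: e^0.047 − 1 = 4.812%
Aurora Savings: (1 + 0.042/52)^52 − 1 = 4.288%
Pioneer Mutual: (1 + 0.047/4)^4 − 1 = 4.783%
The lowest effective annual rate is Aurora Savings at 4.288%.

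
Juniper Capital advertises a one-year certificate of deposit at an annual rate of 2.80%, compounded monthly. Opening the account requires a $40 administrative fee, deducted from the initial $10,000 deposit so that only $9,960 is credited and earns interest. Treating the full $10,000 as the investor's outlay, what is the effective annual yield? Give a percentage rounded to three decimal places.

2.425%

Value after one year: 9,960 × (1 + 0.0280/12)^12 = 9,960 × 1.028362 = $10,242.49.
Effective yield on the $10,000 outlay: 10,242.49 / 10,000 − 1 = 0.024249 = 2.425%.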